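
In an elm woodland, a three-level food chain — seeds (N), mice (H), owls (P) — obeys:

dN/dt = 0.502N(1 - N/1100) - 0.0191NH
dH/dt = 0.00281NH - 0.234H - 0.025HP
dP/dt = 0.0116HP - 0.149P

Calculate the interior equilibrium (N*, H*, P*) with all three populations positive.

N* ≈ 562, H* ≈ 12.8, P* ≈ 53.9

From dP/dt = 0: 0.0116H* = 0.149, so H* = 12.8.
From dN/dt = 0: 0.502(1 - N*/1100) = 0.0191·12.8, giving N* = 1100·(1 - 0.489) = 562.
From dH/dt = 0: 0.00281·562 - 0.234 = 0.025P*, so P* = 1.35/0.025 = 53.9.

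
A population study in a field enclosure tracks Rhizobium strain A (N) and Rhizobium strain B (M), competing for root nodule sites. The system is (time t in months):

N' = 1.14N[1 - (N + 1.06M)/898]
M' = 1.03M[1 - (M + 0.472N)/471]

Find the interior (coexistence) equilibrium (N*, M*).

Setting both brackets to zero gives the nullclines N + 1.06M = 898 and 0.472N + M = 471.
Substituting M = 471 - 0.472N into the first: N(1 - 1.06·0.472) = 898 - 1.06·471.
So N* = 399/0.5 = 798, and then M* = 471 - 0.472·798 = 94.3.

N* ≈ 798, M* ≈ 94.3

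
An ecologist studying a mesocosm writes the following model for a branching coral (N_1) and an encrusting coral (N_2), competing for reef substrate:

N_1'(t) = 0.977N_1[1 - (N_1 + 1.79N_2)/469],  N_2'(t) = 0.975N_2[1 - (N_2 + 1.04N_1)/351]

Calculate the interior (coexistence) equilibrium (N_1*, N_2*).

Setting both brackets to zero gives the nullclines N_1 + 1.79N_2 = 469 and 1.04N_1 + N_2 = 351.
Substituting N_2 = 351 - 1.04N_1 into the first: N_1(1 - 1.79·1.04) = 469 - 1.79·351.
So N_1* = -159/-0.862 = 185, and then N_2* = 351 - 1.04·185 = 159.

N_1* ≈ 185, N_2* ≈ 159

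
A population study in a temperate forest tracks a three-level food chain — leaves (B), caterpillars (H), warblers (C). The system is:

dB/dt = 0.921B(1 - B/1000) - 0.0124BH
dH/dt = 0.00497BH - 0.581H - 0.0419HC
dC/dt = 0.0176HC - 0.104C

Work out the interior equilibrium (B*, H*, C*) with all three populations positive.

B* ≈ 920, H* ≈ 5.91, C* ≈ 95.3

From dC/dt = 0: 0.0176H* = 0.104, so H* = 5.91.
From dB/dt = 0: 0.921(1 - B*/1000) = 0.0124·5.91, giving B* = 1000·(1 - 0.0796) = 920.
From dH/dt = 0: 0.00497·920 - 0.581 = 0.0419C*, so C* = 3.99/0.0419 = 95.3.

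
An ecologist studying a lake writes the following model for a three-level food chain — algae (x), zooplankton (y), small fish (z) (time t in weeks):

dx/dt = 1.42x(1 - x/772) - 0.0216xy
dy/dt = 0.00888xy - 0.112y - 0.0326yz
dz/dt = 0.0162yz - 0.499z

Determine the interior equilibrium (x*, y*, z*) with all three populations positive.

x* ≈ 410, y* ≈ 30.8, z* ≈ 108

From dz/dt = 0: 0.0162y* = 0.499, so y* = 30.8.
From dx/dt = 0: 1.42(1 - x*/772) = 0.0216·30.8, giving x* = 772·(1 - 0.469) = 410.
From dy/dt = 0: 0.00888·410 - 0.112 = 0.0326z*, so z* = 3.53/0.0326 = 108.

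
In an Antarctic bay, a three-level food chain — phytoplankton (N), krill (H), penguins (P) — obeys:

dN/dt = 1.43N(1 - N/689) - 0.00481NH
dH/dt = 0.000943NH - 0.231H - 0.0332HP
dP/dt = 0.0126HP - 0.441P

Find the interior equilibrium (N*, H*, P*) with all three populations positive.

From dP/dt = 0: 0.0126H* = 0.441, so H* = 35.
From dN/dt = 0: 1.43(1 - N*/689) = 0.00481·35, giving N* = 689·(1 - 0.118) = 608.
From dH/dt = 0: 0.000943·608 - 0.231 = 0.0332P*, so P* = 0.342/0.0332 = 10.3.

N* ≈ 608, H* ≈ 35, P* ≈ 10.3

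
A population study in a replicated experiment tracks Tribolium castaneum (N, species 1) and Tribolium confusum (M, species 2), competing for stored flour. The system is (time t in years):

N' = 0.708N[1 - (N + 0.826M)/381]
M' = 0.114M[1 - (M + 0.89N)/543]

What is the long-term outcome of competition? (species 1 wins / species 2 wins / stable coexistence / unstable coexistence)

Compare the nullcline intercepts: K1/α12 = 381/0.826 = 461 < K2 = 543; K2/α21 = 543/0.89 = 610 > K1 = 381.
Since the inequalities point opposite ways, species 2 can invade but species 1 cannot.

species 2 excludes species 1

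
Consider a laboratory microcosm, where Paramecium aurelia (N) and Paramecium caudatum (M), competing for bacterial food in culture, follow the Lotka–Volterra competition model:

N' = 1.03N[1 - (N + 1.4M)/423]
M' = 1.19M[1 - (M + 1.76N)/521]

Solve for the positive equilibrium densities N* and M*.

Setting both brackets to zero gives the nullclines N + 1.4M = 423 and 1.76N + M = 521.
Substituting M = 521 - 1.76N into the first: N(1 - 1.4·1.76) = 423 - 1.4·521.
So N* = -306/-1.46 = 209, and then M* = 521 - 1.76·209 = 153.

N* ≈ 209, M* ≈ 153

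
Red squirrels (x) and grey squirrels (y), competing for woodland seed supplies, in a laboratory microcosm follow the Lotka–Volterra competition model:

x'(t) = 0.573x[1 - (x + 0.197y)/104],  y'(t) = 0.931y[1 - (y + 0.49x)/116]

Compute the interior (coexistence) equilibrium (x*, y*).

x* ≈ 89.8, y* ≈ 72

Setting both brackets to zero gives the nullclines x + 0.197y = 104 and 0.49x + y = 116.
Substituting y = 116 - 0.49x into the first: x(1 - 0.197·0.49) = 104 - 0.197·116.
So x* = 81.1/0.903 = 89.8, and then y* = 116 - 0.49·89.8 = 72.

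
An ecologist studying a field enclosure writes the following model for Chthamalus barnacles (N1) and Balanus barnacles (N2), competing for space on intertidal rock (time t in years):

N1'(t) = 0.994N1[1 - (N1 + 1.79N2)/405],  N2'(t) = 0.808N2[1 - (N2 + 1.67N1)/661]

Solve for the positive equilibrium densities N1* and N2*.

Setting both brackets to zero gives the nullclines N1 + 1.79N2 = 405 and 1.67N1 + N2 = 661.
Substituting N2 = 661 - 1.67N1 into the first: N1(1 - 1.79·1.67) = 405 - 1.79·661.
So N1* = -778/-1.99 = 391, and then N2* = 661 - 1.67·391 = 7.72.

N1* ≈ 391, N2* ≈ 7.72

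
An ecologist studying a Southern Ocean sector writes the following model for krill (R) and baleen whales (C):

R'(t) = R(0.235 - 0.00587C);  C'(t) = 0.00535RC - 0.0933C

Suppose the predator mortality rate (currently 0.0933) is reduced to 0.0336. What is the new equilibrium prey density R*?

At the interior fixed point, setting dC/dt = 0 with C > 0 fixes R* = (predator death rate)/(RC coefficient) — independent of the other coefficients.
With the change, R* = 0.0336/0.00535 = 6.28; it falls from 17.4.

R* ≈ 6.28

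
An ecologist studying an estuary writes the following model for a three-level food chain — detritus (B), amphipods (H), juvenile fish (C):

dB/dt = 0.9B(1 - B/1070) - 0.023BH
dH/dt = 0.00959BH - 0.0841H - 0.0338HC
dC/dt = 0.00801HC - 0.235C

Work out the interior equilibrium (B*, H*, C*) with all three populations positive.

B* ≈ 268, H* ≈ 29.3, C* ≈ 73.5

From dC/dt = 0: 0.00801H* = 0.235, so H* = 29.3.
From dB/dt = 0: 0.9(1 - B*/1070) = 0.023·29.3, giving B* = 1070·(1 - 0.75) = 268.
From dH/dt = 0: 0.00959·268 - 0.0841 = 0.0338C*, so C* = 2.48/0.0338 = 73.5.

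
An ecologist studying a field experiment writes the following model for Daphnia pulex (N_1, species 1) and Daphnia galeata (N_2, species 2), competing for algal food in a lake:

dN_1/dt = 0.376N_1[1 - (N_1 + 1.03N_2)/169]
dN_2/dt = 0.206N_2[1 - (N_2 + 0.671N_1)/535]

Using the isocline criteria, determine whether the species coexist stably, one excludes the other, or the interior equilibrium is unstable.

species 2 excludes species 1

Compare the nullcline intercepts: K1/α12 = 169/1.03 = 164 < K2 = 535; K2/α21 = 535/0.671 = 797 > K1 = 169.
Since the inequalities point opposite ways, species 2 can invade but species 1 cannot.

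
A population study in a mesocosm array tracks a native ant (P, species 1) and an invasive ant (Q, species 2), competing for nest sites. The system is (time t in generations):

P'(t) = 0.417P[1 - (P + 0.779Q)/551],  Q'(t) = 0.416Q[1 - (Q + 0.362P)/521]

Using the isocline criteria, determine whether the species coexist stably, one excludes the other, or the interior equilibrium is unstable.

Compare the nullcline intercepts: K1/α12 = 551/0.779 = 707 > K2 = 521; K2/α21 = 521/0.362 = 1440 > K1 = 551.
Since both inequalities hold, each species can invade when rare, so the interior equilibrium is stable.

stable coexistence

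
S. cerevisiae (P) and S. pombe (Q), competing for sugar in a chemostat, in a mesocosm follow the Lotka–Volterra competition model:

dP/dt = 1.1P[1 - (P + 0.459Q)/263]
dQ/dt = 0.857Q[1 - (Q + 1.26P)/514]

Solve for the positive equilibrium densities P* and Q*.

P* ≈ 64.2, Q* ≈ 433

Setting both brackets to zero gives the nullclines P + 0.459Q = 263 and 1.26P + Q = 514.
Substituting Q = 514 - 1.26P into the first: P(1 - 0.459·1.26) = 263 - 0.459·514.
So P* = 27.1/0.422 = 64.2, and then Q* = 514 - 1.26·64.2 = 433.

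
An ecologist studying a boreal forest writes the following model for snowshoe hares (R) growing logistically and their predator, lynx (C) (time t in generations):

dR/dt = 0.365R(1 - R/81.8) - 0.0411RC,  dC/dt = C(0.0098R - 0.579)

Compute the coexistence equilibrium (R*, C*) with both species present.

From dC/dt = 0 with C > 0: 0.0098R* = 0.579, so R* = 59.1.
Substitute into dR/dt = 0: 0.365(1 - 59.1/81.8) = 0.0411C*.
The bracket is 0.278, giving C* = 0.101/0.0411 = 2.47.

R* ≈ 59.1, C* ≈ 2.47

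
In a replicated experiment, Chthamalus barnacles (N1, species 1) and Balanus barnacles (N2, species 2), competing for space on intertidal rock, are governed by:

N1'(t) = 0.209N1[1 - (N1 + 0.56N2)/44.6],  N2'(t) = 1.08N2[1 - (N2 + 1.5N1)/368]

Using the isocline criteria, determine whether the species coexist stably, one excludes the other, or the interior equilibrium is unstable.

species 2 excludes species 1

Compare the nullcline intercepts: K1/α12 = 44.6/0.56 = 79.6 < K2 = 368; K2/α21 = 368/1.5 = 245 > K1 = 44.6.
Since the inequalities point opposite ways, species 2 can invade but species 1 cannot.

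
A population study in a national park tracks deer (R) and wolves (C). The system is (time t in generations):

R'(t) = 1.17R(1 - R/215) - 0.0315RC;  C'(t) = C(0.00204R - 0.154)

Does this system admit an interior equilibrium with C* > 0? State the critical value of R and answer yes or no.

The predator equation gives dC/dt > 0 only when R > 0.154/0.00204 = 75.5.
Without the predator, R → K = 215. Since 215 > 75.5, the predator can invade and persist.

Threshold R = 75.5; K > 75.5, so yes, the predator persists.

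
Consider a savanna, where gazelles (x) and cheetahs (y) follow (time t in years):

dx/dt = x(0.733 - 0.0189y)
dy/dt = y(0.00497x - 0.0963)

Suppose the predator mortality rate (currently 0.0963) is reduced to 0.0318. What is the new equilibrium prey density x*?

At the interior fixed point, setting dy/dt = 0 with y > 0 fixes x* = (predator death rate)/(xy coefficient) — independent of the other coefficients.
With the change, x* = 0.0318/0.00497 = 6.4; it falls from 19.4.

x* ≈ 6.4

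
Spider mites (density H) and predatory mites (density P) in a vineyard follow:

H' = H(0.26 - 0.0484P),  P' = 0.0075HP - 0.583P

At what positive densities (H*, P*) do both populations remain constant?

Set dP/dt = 0 with P > 0: 0.0075H - 0.583 = 0, so H* = 0.583/0.0075 = 77.7.
Set dH/dt = 0 with H > 0: 0.26 - 0.0484P = 0, so P* = 0.26/0.0484 = 5.37.

H* ≈ 77.7, P* ≈ 5.37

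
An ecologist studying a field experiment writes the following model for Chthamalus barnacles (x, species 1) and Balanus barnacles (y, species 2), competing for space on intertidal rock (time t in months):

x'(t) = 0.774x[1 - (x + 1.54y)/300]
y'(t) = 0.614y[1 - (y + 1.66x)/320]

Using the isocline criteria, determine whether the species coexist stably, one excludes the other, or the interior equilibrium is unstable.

unstable coexistence (outcome depends on initial conditions)

Compare the nullcline intercepts: K1/α12 = 300/1.54 = 195 < K2 = 320; K2/α21 = 320/1.66 = 193 < K1 = 300.
Since both are reversed, neither can invade when rare; the interior point is a saddle.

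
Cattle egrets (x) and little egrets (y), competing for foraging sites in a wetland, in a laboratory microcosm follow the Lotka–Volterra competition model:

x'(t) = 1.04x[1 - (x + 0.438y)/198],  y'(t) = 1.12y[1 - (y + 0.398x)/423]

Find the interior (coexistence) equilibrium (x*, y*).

x* ≈ 15.4, y* ≈ 417

Setting both brackets to zero gives the nullclines x + 0.438y = 198 and 0.398x + y = 423.
Substituting y = 423 - 0.398x into the first: x(1 - 0.438·0.398) = 198 - 0.438·423.
So x* = 12.7/0.826 = 15.4, and then y* = 423 - 0.398·15.4 = 417.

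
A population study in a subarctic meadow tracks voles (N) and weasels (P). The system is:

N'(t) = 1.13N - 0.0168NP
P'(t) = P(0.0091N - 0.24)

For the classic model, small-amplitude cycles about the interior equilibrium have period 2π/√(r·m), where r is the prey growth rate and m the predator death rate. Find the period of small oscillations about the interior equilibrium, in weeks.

Here r = 1.13 and m = 0.24, so r·m = 0.271.
ω = √0.271 = 0.521 per week, hence T = 2π/ω ≈ 12.1 weeks.

T ≈ 12.1 weeks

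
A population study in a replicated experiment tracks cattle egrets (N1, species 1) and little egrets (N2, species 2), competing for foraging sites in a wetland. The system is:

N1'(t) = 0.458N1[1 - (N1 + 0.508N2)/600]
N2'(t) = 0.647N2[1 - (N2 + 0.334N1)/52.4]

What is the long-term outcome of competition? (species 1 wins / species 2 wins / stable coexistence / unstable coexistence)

species 1 excludes species 2

Compare the nullcline intercepts: K1/α12 = 600/0.508 = 1180 > K2 = 52.4; K2/α21 = 52.4/0.334 = 157 < K1 = 600.
Since the inequalities point opposite ways, species 1 can invade but species 2 cannot.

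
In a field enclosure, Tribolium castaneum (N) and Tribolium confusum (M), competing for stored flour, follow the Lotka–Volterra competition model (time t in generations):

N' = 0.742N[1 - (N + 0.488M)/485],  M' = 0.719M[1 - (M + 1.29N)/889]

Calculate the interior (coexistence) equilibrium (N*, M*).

N* ≈ 138, M* ≈ 711

Setting both brackets to zero gives the nullclines N + 0.488M = 485 and 1.29N + M = 889.
Substituting M = 889 - 1.29N into the first: N(1 - 0.488·1.29) = 485 - 0.488·889.
So N* = 51.2/0.37 = 138, and then M* = 889 - 1.29·138 = 711.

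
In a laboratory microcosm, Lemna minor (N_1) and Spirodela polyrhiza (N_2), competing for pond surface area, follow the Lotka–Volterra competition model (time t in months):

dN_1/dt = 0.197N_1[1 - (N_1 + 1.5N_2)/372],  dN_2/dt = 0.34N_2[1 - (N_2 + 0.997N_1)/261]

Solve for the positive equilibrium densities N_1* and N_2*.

N_1* ≈ 39.4, N_2* ≈ 222

Setting both brackets to zero gives the nullclines N_1 + 1.5N_2 = 372 and 0.997N_1 + N_2 = 261.
Substituting N_2 = 261 - 0.997N_1 into the first: N_1(1 - 1.5·0.997) = 372 - 1.5·261.
So N_1* = -19.5/-0.496 = 39.4, and then N_2* = 261 - 0.997·39.4 = 222.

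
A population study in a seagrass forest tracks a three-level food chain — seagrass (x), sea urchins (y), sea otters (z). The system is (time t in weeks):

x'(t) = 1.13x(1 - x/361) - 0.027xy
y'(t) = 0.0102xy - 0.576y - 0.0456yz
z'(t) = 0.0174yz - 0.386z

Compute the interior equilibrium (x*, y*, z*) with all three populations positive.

x* ≈ 170, y* ≈ 22.2, z* ≈ 25.3

From dz/dt = 0: 0.0174y* = 0.386, so y* = 22.2.
From dx/dt = 0: 1.13(1 - x*/361) = 0.027·22.2, giving x* = 361·(1 - 0.53) = 170.
From dy/dt = 0: 0.0102·170 - 0.576 = 0.0456z*, so z* = 1.15/0.0456 = 25.3.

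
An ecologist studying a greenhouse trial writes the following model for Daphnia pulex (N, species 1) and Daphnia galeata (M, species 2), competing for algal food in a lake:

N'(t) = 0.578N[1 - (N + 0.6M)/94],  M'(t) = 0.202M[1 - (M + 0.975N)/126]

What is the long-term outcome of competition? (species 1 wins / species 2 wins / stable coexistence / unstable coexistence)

Compare the nullcline intercepts: K1/α12 = 94/0.6 = 157 > K2 = 126; K2/α21 = 126/0.975 = 129 > K1 = 94.
Since both inequalities hold, each species can invade when rare, so the interior equilibrium is stable.

stable coexistence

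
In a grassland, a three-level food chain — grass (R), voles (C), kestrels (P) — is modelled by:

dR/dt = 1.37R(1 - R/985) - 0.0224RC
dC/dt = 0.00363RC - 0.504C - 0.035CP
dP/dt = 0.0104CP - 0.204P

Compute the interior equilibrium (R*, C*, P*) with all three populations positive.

From dP/dt = 0: 0.0104C* = 0.204, so C* = 19.6.
From dR/dt = 0: 1.37(1 - R*/985) = 0.0224·19.6, giving R* = 985·(1 - 0.321) = 669.
From dC/dt = 0: 0.00363·669 - 0.504 = 0.035P*, so P* = 1.92/0.035 = 55.

R* ≈ 669, C* ≈ 19.6, P* ≈ 55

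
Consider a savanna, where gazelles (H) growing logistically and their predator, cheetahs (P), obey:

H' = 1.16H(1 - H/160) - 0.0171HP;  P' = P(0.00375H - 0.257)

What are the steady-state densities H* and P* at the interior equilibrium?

From dP/dt = 0 with P > 0: 0.00375H* = 0.257, so H* = 68.5.
Substitute into dH/dt = 0: 1.16(1 - 68.5/160) = 0.0171P*.
The bracket is 0.572, giving P* = 0.663/0.0171 = 38.8.

H* ≈ 68.5, P* ≈ 38.8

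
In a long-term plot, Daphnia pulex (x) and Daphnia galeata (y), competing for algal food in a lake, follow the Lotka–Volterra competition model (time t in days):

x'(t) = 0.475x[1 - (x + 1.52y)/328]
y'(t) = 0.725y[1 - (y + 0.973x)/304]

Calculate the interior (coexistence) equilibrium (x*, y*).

x* ≈ 280, y* ≈ 31.6

Setting both brackets to zero gives the nullclines x + 1.52y = 328 and 0.973x + y = 304.
Substituting y = 304 - 0.973x into the first: x(1 - 1.52·0.973) = 328 - 1.52·304.
So x* = -134/-0.479 = 280, and then y* = 304 - 0.973·280 = 31.6.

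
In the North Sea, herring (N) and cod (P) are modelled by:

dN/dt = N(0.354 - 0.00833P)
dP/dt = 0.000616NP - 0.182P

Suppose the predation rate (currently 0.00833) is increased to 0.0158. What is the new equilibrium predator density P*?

P* ≈ 22.4

At the interior fixed point, setting dN/dt = 0 with N > 0 fixes P* = (prey growth rate)/(NP coefficient) — independent of the other coefficients.
With the change, P* = 0.354/0.0158 = 22.4; it falls from 42.5.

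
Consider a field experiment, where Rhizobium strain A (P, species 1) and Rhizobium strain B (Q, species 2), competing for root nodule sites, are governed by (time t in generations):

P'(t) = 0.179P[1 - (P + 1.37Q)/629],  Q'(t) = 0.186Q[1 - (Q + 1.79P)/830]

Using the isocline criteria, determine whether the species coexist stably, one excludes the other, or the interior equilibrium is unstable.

unstable coexistence (outcome depends on initial conditions)

Compare the nullcline intercepts: K1/α12 = 629/1.37 = 459 < K2 = 830; K2/α21 = 830/1.79 = 464 < K1 = 629.
Since both are reversed, neither can invade when rare; the interior point is a saddle.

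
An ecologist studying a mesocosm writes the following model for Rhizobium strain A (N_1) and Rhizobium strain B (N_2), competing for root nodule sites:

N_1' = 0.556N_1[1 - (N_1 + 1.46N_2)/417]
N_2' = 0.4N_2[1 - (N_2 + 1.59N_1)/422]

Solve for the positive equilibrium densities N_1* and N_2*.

Setting both brackets to zero gives the nullclines N_1 + 1.46N_2 = 417 and 1.59N_1 + N_2 = 422.
Substituting N_2 = 422 - 1.59N_1 into the first: N_1(1 - 1.46·1.59) = 417 - 1.46·422.
So N_1* = -199/-1.32 = 151, and then N_2* = 422 - 1.59·151 = 182.

N_1* ≈ 151, N_2* ≈ 182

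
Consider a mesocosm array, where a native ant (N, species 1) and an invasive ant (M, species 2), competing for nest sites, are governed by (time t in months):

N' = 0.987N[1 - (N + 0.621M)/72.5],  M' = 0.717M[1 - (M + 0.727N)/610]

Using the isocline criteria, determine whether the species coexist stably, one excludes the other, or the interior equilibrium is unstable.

species 2 excludes species 1

Compare the nullcline intercepts: K1/α12 = 72.5/0.621 = 117 < K2 = 610; K2/α21 = 610/0.727 = 839 > K1 = 72.5.
Since the inequalities point opposite ways, species 2 can invade but species 1 cannot.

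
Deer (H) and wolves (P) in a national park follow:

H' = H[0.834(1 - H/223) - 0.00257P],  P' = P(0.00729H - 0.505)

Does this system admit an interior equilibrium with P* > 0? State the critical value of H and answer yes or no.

The predator equation gives dP/dt > 0 only when H > 0.505/0.00729 = 69.3.
Without the predator, H → K = 223. Since 223 > 69.3, the predator can invade and persist.

Threshold H = 69.3; K > 69.3, so yes, the predator persists.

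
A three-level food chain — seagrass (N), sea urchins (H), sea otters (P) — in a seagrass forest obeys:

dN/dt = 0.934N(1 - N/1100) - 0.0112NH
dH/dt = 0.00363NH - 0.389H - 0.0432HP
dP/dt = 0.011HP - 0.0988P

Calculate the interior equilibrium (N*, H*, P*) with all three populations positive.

From dP/dt = 0: 0.011H* = 0.0988, so H* = 8.98.
From dN/dt = 0: 0.934(1 - N*/1100) = 0.0112·8.98, giving N* = 1100·(1 - 0.108) = 982.
From dH/dt = 0: 0.00363·982 - 0.389 = 0.0432P*, so P* = 3.17/0.0432 = 73.5.

N* ≈ 982, H* ≈ 8.98, P* ≈ 73.5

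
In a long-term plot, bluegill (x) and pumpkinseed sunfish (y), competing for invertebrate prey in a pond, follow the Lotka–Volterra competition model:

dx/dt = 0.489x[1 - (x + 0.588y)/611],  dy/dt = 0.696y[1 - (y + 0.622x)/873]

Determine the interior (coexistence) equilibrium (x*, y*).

x* ≈ 154, y* ≈ 777

Setting both brackets to zero gives the nullclines x + 0.588y = 611 and 0.622x + y = 873.
Substituting y = 873 - 0.622x into the first: x(1 - 0.588·0.622) = 611 - 0.588·873.
So x* = 97.7/0.634 = 154, and then y* = 873 - 0.622·154 = 777.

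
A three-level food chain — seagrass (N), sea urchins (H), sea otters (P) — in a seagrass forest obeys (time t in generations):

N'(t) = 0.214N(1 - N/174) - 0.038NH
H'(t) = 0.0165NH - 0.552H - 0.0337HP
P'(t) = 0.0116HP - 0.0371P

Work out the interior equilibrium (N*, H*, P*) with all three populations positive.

From dP/dt = 0: 0.0116H* = 0.0371, so H* = 3.2.
From dN/dt = 0: 0.214(1 - N*/174) = 0.038·3.2, giving N* = 174·(1 - 0.568) = 75.2.
From dH/dt = 0: 0.0165·75.2 - 0.552 = 0.0337P*, so P* = 0.689/0.0337 = 20.4.

N* ≈ 75.2, H* ≈ 3.2, P* ≈ 20.4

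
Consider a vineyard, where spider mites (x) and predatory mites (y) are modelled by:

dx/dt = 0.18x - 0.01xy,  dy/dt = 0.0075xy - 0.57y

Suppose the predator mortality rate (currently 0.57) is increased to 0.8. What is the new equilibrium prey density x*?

At the interior fixed point, setting dy/dt = 0 with y > 0 fixes x* = (predator death rate)/(xy coefficient) — independent of the other coefficients.
With the change, x* = 0.8/0.0075 = 107; it rises from 76.

x* ≈ 107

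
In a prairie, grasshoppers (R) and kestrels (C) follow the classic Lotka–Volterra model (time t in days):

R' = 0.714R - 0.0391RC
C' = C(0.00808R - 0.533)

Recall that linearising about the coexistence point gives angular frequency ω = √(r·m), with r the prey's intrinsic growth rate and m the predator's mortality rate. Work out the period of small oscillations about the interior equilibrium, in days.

T ≈ 10.2 days

Here r = 0.714 and m = 0.533, so r·m = 0.381.
ω = √0.381 = 0.617 per day, hence T = 2π/ω ≈ 10.2 days.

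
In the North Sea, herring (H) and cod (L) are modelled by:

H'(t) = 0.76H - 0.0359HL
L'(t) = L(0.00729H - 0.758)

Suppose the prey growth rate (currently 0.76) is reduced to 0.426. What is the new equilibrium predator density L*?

L* ≈ 11.9

At the interior fixed point, setting dH/dt = 0 with H > 0 fixes L* = (prey growth rate)/(HL coefficient) — independent of the other coefficients.
With the change, L* = 0.426/0.0359 = 11.9; it falls from 21.2.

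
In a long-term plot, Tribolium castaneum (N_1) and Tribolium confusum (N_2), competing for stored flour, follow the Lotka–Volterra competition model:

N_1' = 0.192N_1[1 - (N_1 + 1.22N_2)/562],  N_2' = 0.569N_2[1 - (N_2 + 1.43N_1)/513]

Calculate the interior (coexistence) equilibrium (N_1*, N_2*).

Setting both brackets to zero gives the nullclines N_1 + 1.22N_2 = 562 and 1.43N_1 + N_2 = 513.
Substituting N_2 = 513 - 1.43N_1 into the first: N_1(1 - 1.22·1.43) = 562 - 1.22·513.
So N_1* = -63.9/-0.745 = 85.8, and then N_2* = 513 - 1.43·85.8 = 390.

N_1* ≈ 85.8, N_2* ≈ 390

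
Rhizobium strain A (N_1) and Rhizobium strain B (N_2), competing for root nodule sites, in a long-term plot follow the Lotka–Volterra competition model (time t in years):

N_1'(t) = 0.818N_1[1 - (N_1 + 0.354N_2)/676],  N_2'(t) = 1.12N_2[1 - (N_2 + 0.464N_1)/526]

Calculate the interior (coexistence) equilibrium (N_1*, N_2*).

N_1* ≈ 586, N_2* ≈ 254

Setting both brackets to zero gives the nullclines N_1 + 0.354N_2 = 676 and 0.464N_1 + N_2 = 526.
Substituting N_2 = 526 - 0.464N_1 into the first: N_1(1 - 0.354·0.464) = 676 - 0.354·526.
So N_1* = 490/0.836 = 586, and then N_2* = 526 - 0.464·586 = 254.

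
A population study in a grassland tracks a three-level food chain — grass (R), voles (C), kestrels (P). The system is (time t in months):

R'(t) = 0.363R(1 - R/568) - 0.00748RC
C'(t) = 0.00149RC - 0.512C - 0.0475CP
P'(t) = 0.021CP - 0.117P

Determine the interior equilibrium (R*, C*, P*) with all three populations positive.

From dP/dt = 0: 0.021C* = 0.117, so C* = 5.57.
From dR/dt = 0: 0.363(1 - R*/568) = 0.00748·5.57, giving R* = 568·(1 - 0.115) = 503.
From dC/dt = 0: 0.00149·503 - 0.512 = 0.0475P*, so P* = 0.237/0.0475 = 4.99.

R* ≈ 503, C* ≈ 5.57, P* ≈ 4.99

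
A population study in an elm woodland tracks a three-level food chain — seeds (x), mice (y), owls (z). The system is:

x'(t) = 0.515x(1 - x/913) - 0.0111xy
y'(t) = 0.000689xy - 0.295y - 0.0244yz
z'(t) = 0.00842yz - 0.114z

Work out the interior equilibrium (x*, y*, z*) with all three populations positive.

From dz/dt = 0: 0.00842y* = 0.114, so y* = 13.5.
From dx/dt = 0: 0.515(1 - x*/913) = 0.0111·13.5, giving x* = 913·(1 - 0.292) = 647.
From dy/dt = 0: 0.000689·647 - 0.295 = 0.0244z*, so z* = 0.15/0.0244 = 6.17.

x* ≈ 647, y* ≈ 13.5, z* ≈ 6.17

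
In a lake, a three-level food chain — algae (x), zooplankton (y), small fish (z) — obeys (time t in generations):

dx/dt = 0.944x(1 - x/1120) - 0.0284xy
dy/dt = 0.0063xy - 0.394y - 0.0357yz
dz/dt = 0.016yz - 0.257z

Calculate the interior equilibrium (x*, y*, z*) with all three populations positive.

From dz/dt = 0: 0.016y* = 0.257, so y* = 16.1.
From dx/dt = 0: 0.944(1 - x*/1120) = 0.0284·16.1, giving x* = 1120·(1 - 0.483) = 579.
From dy/dt = 0: 0.0063·579 - 0.394 = 0.0357z*, so z* = 3.25/0.0357 = 91.1.

x* ≈ 579, y* ≈ 16.1, z* ≈ 91.1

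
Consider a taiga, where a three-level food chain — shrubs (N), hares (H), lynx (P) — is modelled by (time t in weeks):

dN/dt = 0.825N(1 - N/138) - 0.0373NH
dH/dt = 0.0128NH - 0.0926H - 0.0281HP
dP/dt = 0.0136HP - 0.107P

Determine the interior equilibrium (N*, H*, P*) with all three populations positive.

From dP/dt = 0: 0.0136H* = 0.107, so H* = 7.87.
From dN/dt = 0: 0.825(1 - N*/138) = 0.0373·7.87, giving N* = 138·(1 - 0.356) = 88.9.
From dH/dt = 0: 0.0128·88.9 - 0.0926 = 0.0281P*, so P* = 1.05/0.0281 = 37.2.

N* ≈ 88.9, H* ≈ 7.87, P* ≈ 37.2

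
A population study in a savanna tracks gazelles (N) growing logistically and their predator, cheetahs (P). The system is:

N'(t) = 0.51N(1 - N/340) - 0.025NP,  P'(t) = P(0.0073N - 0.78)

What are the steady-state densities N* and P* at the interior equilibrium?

From dP/dt = 0 with P > 0: 0.0073N* = 0.78, so N* = 107.
Substitute into dN/dt = 0: 0.51(1 - 107/340) = 0.025P*.
The bracket is 0.686, giving P* = 0.35/0.025 = 14.

N* ≈ 107, P* ≈ 14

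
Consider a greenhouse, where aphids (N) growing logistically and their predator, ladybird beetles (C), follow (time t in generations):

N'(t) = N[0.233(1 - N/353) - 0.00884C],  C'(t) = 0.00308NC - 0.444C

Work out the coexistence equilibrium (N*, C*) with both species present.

From dC/dt = 0 with C > 0: 0.00308N* = 0.444, so N* = 144.
Substitute into dN/dt = 0: 0.233(1 - 144/353) = 0.00884C*.
The bracket is 0.592, giving C* = 0.138/0.00884 = 15.6.

N* ≈ 144, C* ≈ 15.6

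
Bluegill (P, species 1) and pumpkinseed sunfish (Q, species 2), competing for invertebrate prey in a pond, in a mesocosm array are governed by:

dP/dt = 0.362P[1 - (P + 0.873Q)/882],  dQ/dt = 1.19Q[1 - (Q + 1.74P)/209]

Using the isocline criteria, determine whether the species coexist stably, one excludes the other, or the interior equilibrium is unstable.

species 1 excludes species 2

Compare the nullcline intercepts: K1/α12 = 882/0.873 = 1010 > K2 = 209; K2/α21 = 209/1.74 = 120 < K1 = 882.
Since the inequalities point opposite ways, species 1 can invade but species 2 cannot.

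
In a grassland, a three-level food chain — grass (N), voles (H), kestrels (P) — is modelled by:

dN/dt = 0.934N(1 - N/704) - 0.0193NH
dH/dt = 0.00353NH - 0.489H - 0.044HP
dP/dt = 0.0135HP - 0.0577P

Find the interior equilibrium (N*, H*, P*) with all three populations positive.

N* ≈ 642, H* ≈ 4.27, P* ≈ 40.4

From dP/dt = 0: 0.0135H* = 0.0577, so H* = 4.27.
From dN/dt = 0: 0.934(1 - N*/704) = 0.0193·4.27, giving N* = 704·(1 - 0.0883) = 642.
From dH/dt = 0: 0.00353·642 - 0.489 = 0.044P*, so P* = 1.78/0.044 = 40.4.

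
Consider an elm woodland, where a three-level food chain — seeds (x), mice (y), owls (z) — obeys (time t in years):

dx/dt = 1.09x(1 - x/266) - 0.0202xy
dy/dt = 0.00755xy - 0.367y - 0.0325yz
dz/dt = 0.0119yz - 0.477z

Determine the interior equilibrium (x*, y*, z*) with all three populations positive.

From dz/dt = 0: 0.0119y* = 0.477, so y* = 40.1.
From dx/dt = 0: 1.09(1 - x*/266) = 0.0202·40.1, giving x* = 266·(1 - 0.743) = 68.4.
From dy/dt = 0: 0.00755·68.4 - 0.367 = 0.0325z*, so z* = 0.149/0.0325 = 4.6.

x* ≈ 68.4, y* ≈ 40.1, z* ≈ 4.6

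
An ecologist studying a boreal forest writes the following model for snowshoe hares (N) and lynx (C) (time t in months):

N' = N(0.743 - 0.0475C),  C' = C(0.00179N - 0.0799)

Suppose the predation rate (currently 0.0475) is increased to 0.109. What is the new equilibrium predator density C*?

C* ≈ 6.82

At the interior fixed point, setting dN/dt = 0 with N > 0 fixes C* = (prey growth rate)/(NC coefficient) — independent of the other coefficients.
With the change, C* = 0.743/0.109 = 6.82; it falls from 15.6.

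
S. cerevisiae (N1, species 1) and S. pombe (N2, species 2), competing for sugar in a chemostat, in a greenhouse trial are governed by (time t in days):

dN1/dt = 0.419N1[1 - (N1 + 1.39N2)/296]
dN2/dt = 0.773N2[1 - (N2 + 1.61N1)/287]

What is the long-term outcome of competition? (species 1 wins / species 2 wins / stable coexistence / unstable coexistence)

Compare the nullcline intercepts: K1/α12 = 296/1.39 = 213 < K2 = 287; K2/α21 = 287/1.61 = 178 < K1 = 296.
Since both are reversed, neither can invade when rare; the interior point is a saddle.

unstable coexistence (outcome depends on initial conditions)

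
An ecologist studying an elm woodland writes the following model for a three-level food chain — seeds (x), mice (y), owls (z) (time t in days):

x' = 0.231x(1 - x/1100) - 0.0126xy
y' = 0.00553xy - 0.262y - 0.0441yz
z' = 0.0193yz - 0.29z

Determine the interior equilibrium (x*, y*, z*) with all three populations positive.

x* ≈ 198, y* ≈ 15, z* ≈ 18.9

From dz/dt = 0: 0.0193y* = 0.29, so y* = 15.
From dx/dt = 0: 0.231(1 - x*/1100) = 0.0126·15, giving x* = 1100·(1 - 0.82) = 198.
From dy/dt = 0: 0.00553·198 - 0.262 = 0.0441z*, so z* = 0.835/0.0441 = 18.9.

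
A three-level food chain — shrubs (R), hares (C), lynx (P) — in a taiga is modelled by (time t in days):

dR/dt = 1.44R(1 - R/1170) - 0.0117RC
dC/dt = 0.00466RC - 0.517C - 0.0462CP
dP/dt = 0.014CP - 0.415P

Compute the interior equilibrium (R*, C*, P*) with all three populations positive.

From dP/dt = 0: 0.014C* = 0.415, so C* = 29.6.
From dR/dt = 0: 1.44(1 - R*/1170) = 0.0117·29.6, giving R* = 1170·(1 - 0.241) = 888.
From dC/dt = 0: 0.00466·888 - 0.517 = 0.0462P*, so P* = 3.62/0.0462 = 78.4.

R* ≈ 888, C* ≈ 29.6, P* ≈ 78.4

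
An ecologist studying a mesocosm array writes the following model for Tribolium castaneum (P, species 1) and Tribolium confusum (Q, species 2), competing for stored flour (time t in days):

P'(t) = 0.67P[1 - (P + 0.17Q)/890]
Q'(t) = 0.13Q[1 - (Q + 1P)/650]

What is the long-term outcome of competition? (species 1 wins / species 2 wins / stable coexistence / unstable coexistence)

species 1 excludes species 2

Compare the nullcline intercepts: K1/α12 = 890/0.17 = 5240 > K2 = 650; K2/α21 = 650/1 = 650 < K1 = 890.
Since the inequalities point opposite ways, species 1 can invade but species 2 cannot.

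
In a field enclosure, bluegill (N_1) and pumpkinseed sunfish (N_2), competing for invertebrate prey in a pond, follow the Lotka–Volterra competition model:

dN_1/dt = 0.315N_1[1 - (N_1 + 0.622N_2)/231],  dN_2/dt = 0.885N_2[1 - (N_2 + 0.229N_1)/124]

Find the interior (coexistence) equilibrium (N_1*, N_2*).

N_1* ≈ 179, N_2* ≈ 82.9

Setting both brackets to zero gives the nullclines N_1 + 0.622N_2 = 231 and 0.229N_1 + N_2 = 124.
Substituting N_2 = 124 - 0.229N_1 into the first: N_1(1 - 0.622·0.229) = 231 - 0.622·124.
So N_1* = 154/0.858 = 179, and then N_2* = 124 - 0.229·179 = 82.9.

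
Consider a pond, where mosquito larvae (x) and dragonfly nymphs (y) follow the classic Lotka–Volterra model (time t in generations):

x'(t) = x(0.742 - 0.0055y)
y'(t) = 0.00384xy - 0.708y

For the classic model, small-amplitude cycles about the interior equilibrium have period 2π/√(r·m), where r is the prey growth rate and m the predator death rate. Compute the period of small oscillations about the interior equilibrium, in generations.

Here r = 0.742 and m = 0.708, so r·m = 0.525.
ω = √0.525 = 0.725 per generation, hence T = 2π/ω ≈ 8.67 generations.

T ≈ 8.67 generations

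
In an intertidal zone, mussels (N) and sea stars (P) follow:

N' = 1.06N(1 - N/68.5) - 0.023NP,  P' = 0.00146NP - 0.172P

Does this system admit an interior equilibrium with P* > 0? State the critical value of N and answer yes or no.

Threshold N = 118; K < 118, so no, the predator goes extinct.

The predator equation gives dP/dt > 0 only when N > 0.172/0.00146 = 118.
Without the predator, N → K = 68.5. Since 68.5 < 118, the predator cannot invade.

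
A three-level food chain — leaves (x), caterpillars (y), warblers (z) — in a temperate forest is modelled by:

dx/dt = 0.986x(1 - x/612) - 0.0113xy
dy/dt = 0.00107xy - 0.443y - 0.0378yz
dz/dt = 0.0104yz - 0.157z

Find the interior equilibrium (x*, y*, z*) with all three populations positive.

x* ≈ 506, y* ≈ 15.1, z* ≈ 2.61

From dz/dt = 0: 0.0104y* = 0.157, so y* = 15.1.
From dx/dt = 0: 0.986(1 - x*/612) = 0.0113·15.1, giving x* = 612·(1 - 0.173) = 506.
From dy/dt = 0: 0.00107·506 - 0.443 = 0.0378z*, so z* = 0.0985/0.0378 = 2.61.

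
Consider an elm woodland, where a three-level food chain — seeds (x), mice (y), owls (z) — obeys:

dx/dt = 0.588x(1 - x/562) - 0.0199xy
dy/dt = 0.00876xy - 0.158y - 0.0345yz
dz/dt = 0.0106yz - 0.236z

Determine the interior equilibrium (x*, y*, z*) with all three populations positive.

x* ≈ 139, y* ≈ 22.3, z* ≈ 30.6

From dz/dt = 0: 0.0106y* = 0.236, so y* = 22.3.
From dx/dt = 0: 0.588(1 - x*/562) = 0.0199·22.3, giving x* = 562·(1 - 0.753) = 139.
From dy/dt = 0: 0.00876·139 - 0.158 = 0.0345z*, so z* = 1.06/0.0345 = 30.6.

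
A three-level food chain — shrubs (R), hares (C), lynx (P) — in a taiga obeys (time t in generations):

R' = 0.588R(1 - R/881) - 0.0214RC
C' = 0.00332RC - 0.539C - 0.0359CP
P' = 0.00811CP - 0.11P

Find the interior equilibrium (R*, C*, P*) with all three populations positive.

From dP/dt = 0: 0.00811C* = 0.11, so C* = 13.6.
From dR/dt = 0: 0.588(1 - R*/881) = 0.0214·13.6, giving R* = 881·(1 - 0.494) = 446.
From dC/dt = 0: 0.00332·446 - 0.539 = 0.0359P*, so P* = 0.942/0.0359 = 26.2.

R* ≈ 446, C* ≈ 13.6, P* ≈ 26.2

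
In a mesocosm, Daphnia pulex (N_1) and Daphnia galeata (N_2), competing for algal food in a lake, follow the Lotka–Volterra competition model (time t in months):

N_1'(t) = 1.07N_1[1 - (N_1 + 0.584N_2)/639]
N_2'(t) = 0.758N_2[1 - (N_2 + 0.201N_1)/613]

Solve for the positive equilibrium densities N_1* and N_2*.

Setting both brackets to zero gives the nullclines N_1 + 0.584N_2 = 639 and 0.201N_1 + N_2 = 613.
Substituting N_2 = 613 - 0.201N_1 into the first: N_1(1 - 0.584·0.201) = 639 - 0.584·613.
So N_1* = 281/0.883 = 318, and then N_2* = 613 - 0.201·318 = 549.

N_1* ≈ 318, N_2* ≈ 549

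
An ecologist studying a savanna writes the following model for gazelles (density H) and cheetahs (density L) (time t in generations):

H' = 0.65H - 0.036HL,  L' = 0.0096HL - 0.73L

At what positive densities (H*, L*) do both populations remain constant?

H* ≈ 76, L* ≈ 18.1

Set dL/dt = 0 with L > 0: 0.0096H - 0.73 = 0, so H* = 0.73/0.0096 = 76.
Set dH/dt = 0 with H > 0: 0.65 - 0.036L = 0, so L* = 0.65/0.036 = 18.1.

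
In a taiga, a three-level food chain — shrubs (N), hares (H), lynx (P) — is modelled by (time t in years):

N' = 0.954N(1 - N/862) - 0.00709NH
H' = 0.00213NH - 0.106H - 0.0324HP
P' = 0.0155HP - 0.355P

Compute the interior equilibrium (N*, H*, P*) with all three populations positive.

From dP/dt = 0: 0.0155H* = 0.355, so H* = 22.9.
From dN/dt = 0: 0.954(1 - N*/862) = 0.00709·22.9, giving N* = 862·(1 - 0.17) = 715.
From dH/dt = 0: 0.00213·715 - 0.106 = 0.0324P*, so P* = 1.42/0.0324 = 43.8.

N* ≈ 715, H* ≈ 22.9, P* ≈ 43.8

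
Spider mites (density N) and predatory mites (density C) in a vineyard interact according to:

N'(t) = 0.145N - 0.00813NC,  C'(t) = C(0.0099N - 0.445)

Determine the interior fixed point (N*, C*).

N* ≈ 44.9, C* ≈ 17.8

Set dC/dt = 0 with C > 0: 0.0099N - 0.445 = 0, so N* = 0.445/0.0099 = 44.9.
Set dN/dt = 0 with N > 0: 0.145 - 0.00813C = 0, so C* = 0.145/0.00813 = 17.8.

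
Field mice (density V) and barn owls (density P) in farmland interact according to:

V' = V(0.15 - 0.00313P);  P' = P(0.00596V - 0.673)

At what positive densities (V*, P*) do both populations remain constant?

V* ≈ 113, P* ≈ 47.9

Set dP/dt = 0 with P > 0: 0.00596V - 0.673 = 0, so V* = 0.673/0.00596 = 113.
Set dV/dt = 0 with V > 0: 0.15 - 0.00313P = 0, so P* = 0.15/0.00313 = 47.9.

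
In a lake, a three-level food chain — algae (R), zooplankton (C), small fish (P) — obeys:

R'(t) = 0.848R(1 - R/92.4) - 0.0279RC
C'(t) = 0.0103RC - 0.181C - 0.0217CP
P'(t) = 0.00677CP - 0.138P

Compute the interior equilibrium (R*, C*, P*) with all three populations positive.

R* ≈ 30.4, C* ≈ 20.4, P* ≈ 6.1

From dP/dt = 0: 0.00677C* = 0.138, so C* = 20.4.
From dR/dt = 0: 0.848(1 - R*/92.4) = 0.0279·20.4, giving R* = 92.4·(1 - 0.671) = 30.4.
From dC/dt = 0: 0.0103·30.4 - 0.181 = 0.0217P*, so P* = 0.132/0.0217 = 6.1.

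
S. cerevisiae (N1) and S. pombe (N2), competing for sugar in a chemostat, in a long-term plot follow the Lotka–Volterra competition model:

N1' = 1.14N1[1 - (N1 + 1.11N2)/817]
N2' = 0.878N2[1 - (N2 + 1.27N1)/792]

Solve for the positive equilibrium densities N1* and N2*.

N1* ≈ 152, N2* ≈ 599

Setting both brackets to zero gives the nullclines N1 + 1.11N2 = 817 and 1.27N1 + N2 = 792.
Substituting N2 = 792 - 1.27N1 into the first: N1(1 - 1.11·1.27) = 817 - 1.11·792.
So N1* = -62.1/-0.41 = 152, and then N2* = 792 - 1.27·152 = 599.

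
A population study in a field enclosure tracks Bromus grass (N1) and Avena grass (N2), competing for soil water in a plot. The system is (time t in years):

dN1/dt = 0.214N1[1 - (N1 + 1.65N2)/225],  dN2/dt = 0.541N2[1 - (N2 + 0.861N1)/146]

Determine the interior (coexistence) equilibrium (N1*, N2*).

N1* ≈ 37.8, N2* ≈ 113

Setting both brackets to zero gives the nullclines N1 + 1.65N2 = 225 and 0.861N1 + N2 = 146.
Substituting N2 = 146 - 0.861N1 into the first: N1(1 - 1.65·0.861) = 225 - 1.65·146.
So N1* = -15.9/-0.421 = 37.8, and then N2* = 146 - 0.861·37.8 = 113.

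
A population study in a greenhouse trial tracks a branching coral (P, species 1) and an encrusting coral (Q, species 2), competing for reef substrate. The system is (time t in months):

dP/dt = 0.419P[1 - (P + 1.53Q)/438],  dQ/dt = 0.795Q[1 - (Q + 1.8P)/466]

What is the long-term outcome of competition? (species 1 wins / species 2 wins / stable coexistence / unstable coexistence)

Compare the nullcline intercepts: K1/α12 = 438/1.53 = 286 < K2 = 466; K2/α21 = 466/1.8 = 259 < K1 = 438.
Since both are reversed, neither can invade when rare; the interior point is a saddle.

unstable coexistence (outcome depends on initial conditions)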